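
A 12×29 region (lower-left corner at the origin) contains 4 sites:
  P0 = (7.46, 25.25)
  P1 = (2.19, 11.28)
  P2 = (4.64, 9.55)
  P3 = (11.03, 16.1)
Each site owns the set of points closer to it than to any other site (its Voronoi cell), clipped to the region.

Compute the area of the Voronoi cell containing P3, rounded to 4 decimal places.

1. box [0,12]×[0,29]: [(0, 0) (12, 0) (12, 29) (0, 29)]
2. ⊥bis P3·P0 via (9.245,20.675): [(0, 17.0679) (0, 0) (12, 0) (12, 21.7499)]  |A|=232.907
3. ⊥bis P3·P1 via (6.61,13.69): [(3.9318, 18.602) (12, 3.8046) (12, 21.7499)]  |A|=72.3935
4. ⊥bis P3·P2 via (7.835,12.825): [(3.9318, 18.602) (6.2255, 14.3952) (12, 8.7617) (12, 21.7499)]  |A|=58.081
5. canonical 4-gon: [(3.9318, 18.602) (6.2255, 14.3952) (12, 8.7617) (12, 21.7499)]
6. shoelace: 58.081

Area of P3's cell: 58.0810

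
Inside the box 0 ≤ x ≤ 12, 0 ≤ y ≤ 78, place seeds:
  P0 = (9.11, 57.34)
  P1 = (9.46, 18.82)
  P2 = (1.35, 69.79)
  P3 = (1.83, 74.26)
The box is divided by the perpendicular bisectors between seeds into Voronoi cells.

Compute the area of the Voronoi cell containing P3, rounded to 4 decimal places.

1. box [0,12]×[0,78]: [(0, 0) (12, 0) (12, 78) (0, 78)]
2. ⊥bis P3·P0 via (5.47,65.8): [(0, 63.4465) (12, 68.6096) (12, 78) (0, 78)]  |A|=143.6635
3. ⊥bis P3·P1 via (5.645,46.54): [(0, 63.4465) (12, 68.6096) (12, 78) (0, 78)]  |A|=143.6635
4. ⊥bis P3·P2 via (1.59,72.025): [(0, 72.1957) (12, 70.9071) (12, 78) (0, 78)]  |A|=77.3827
5. canonical 4-gon: [(0, 72.1957) (12, 70.9071) (12, 78) (0, 78)]
6. shoelace: 77.3827

Area of P3's cell: 77.3827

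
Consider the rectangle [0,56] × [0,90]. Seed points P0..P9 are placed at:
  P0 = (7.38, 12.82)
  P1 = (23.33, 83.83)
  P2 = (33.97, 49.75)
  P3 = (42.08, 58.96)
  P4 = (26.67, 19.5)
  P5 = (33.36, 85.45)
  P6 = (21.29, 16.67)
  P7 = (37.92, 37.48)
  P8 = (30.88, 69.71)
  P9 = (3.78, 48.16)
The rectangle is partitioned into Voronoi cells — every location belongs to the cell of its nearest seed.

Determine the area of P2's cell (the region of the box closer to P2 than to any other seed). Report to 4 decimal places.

1. box [0,56]×[0,90]: [(0, 0) (56, 0) (56, 90) (0, 90)]
2. ⊥bis P2·P0 via (20.675,31.285): [(0, 46.1712) (56, 5.8506) (56, 90) (0, 90)]  |A|=3583.3884
3. ⊥bis P2·P1 via (28.65,66.79): [(0, 57.8453) (0, 46.1712) (56, 5.8506) (56, 75.3288)]  |A|=2272.2641
4. ⊥bis P2·P3 via (38.025,54.355): [(25.1458, 65.696) (0, 57.8453) (0, 46.1712) (56, 5.8506) (56, 38.5269)]  |A|=1704.516
5. ⊥bis P2·P4 via (30.32,34.625): [(25.1458, 65.696) (0, 57.8453) (0, 46.1712) (8.8352, 39.8098) (56, 28.4278) (56, 38.5269)]  |A|=1172.0914
6. ⊥bis P2·P5 via (33.665,67.6): [(25.1458, 65.696) (0, 57.8453) (0, 46.1712) (8.8352, 39.8098) (56, 28.4278) (56, 38.5269)]  |A|=1172.0914
7. ⊥bis P2·P6 via (27.63,33.21): [(25.1458, 65.696) (0, 57.8453) (0, 46.1712) (7.0398, 41.1025) (13.0927, 38.7823) (56, 28.4278) (56, 38.5269)]  |A|=1170.2618
8. ⊥bis P2·P7 via (35.945,43.615): [(46.3996, 46.9806) (25.1458, 65.696) (0, 57.8453) (0, 46.1712) (7.0398, 41.1025) (13.0927, 38.7823) (17.5739, 37.7009)]  |A|=809.8424
9. ⊥bis P2·P8 via (32.425,59.73): [(46.3996, 46.9806) (31.9963, 59.6636) (0, 54.7103) (0, 46.1712) (7.0398, 41.1025) (13.0927, 38.7823) (17.5739, 37.7009)]  |A|=656.9539
10. ⊥bis P2·P9 via (18.875,48.955): [(19.4361, 38.3004) (46.3996, 46.9806) (31.9963, 59.6636) (18.4217, 57.5622)]  |A|=365.3028
11. canonical 4-gon: [(19.4361, 38.3004) (46.3996, 46.9806) (31.9963, 59.6636) (18.4217, 57.5622)]
12. shoelace: 365.3028

Area of P2's cell: 365.3028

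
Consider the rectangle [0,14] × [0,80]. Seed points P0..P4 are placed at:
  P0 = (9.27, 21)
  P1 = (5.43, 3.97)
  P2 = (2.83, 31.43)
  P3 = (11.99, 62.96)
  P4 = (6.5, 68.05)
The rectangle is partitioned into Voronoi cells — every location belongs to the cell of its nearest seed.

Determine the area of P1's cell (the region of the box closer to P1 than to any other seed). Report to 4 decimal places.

1. box [0,14]×[0,80]: [(0, 0) (14, 0) (14, 80) (0, 80)]
2. ⊥bis P1·P0 via (7.35,12.485): [(0, 14.1423) (0, 0) (14, 0) (14, 10.9855)]  |A|=175.8949
3. ⊥bis P1·P2 via (4.13,17.7): [(0, 14.1423) (0, 0) (14, 0) (14, 10.9855)]  |A|=175.8949
4. ⊥bis P1·P3 via (8.71,33.465): [(0, 14.1423) (0, 0) (14, 0) (14, 10.9855)]  |A|=175.8949
5. ⊥bis P1·P4 via (5.965,36.01): [(0, 14.1423) (0, 0) (14, 0) (14, 10.9855)]  |A|=175.8949
6. canonical 4-gon: [(0, 14.1423) (0, 0) (14, 0) (14, 10.9855)]
7. shoelace: 175.8949

Area of P1's cell: 175.8949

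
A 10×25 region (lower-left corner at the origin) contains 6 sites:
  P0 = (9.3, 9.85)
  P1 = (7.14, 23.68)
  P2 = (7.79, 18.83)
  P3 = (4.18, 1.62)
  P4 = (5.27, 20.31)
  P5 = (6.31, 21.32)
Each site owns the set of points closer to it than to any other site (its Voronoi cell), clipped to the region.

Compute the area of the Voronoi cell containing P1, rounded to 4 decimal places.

1. box [0,10]×[0,25]: [(0, 0) (10, 0) (10, 25) (0, 25)]
2. ⊥bis P1·P0 via (8.22,16.765): [(0, 15.4812) (10, 17.043) (10, 25) (0, 25)]  |A|=87.3791
3. ⊥bis P1·P2 via (7.465,21.255): [(0, 20.2545) (10, 21.5947) (10, 25) (0, 25)]  |A|=40.7536
4. ⊥bis P1·P3 via (5.66,12.65): [(0, 20.2545) (10, 21.5947) (10, 25) (0, 25)]  |A|=40.7536
5. ⊥bis P1·P4 via (6.205,21.995): [(7.5243, 21.2629) (10, 21.5947) (10, 25) (0.7896, 25)]  |A|=21.4252
6. ⊥bis P1·P5 via (6.725,22.5): [(2.8198, 23.8734) (9.4924, 21.5267) (10, 21.5947) (10, 25) (0.7896, 25)]  |A|=18.2358
7. canonical 5-gon: [(2.8198, 23.8734) (9.4924, 21.5267) (10, 21.5947) (10, 25) (0.7896, 25)]
8. shoelace: 18.2358

Area of P1's cell: 18.2358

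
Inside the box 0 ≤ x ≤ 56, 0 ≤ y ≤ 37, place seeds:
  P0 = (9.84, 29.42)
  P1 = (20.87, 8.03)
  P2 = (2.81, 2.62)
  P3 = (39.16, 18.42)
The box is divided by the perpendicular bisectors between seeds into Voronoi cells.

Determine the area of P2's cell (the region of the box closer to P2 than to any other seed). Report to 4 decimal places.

1. box [0,56]×[0,37]: [(0, 0) (56, 0) (56, 37) (0, 37)]
2. ⊥bis P2·P0 via (6.325,16.02): [(0, 17.6791) (0, 0) (56, 0) (56, 2.9896)]  |A|=578.724
3. ⊥bis P2·P1 via (11.84,5.325): [(8.8333, 15.362) (0, 17.6791) (0, 0) (13.4351, 0)]  |A|=181.2784
4. ⊥bis P2·P3 via (20.985,10.52): [(8.8333, 15.362) (0, 17.6791) (0, 0) (13.4351, 0)]  |A|=181.2784
5. canonical 4-gon: [(8.8333, 15.362) (0, 17.6791) (0, 0) (13.4351, 0)]
6. shoelace: 181.2784

Area of P2's cell: 181.2784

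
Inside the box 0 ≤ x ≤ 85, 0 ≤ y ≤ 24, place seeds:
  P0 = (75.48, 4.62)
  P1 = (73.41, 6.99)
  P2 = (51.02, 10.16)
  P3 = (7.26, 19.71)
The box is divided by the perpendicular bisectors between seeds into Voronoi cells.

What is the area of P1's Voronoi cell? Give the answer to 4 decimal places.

Area of P1's cell: 405.9865

1. box [0,85]×[0,24]: [(0, 0) (85, 0) (85, 24) (0, 24)]
2. ⊥bis P1·P0 via (74.445,5.805): [(0, 0) (67.7987, 0) (85, 15.0239) (85, 24) (0, 24)]  |A|=1910.7845
3. ⊥bis P1·P2 via (62.215,8.575): [(61.0009, 0) (67.7987, 0) (85, 15.0239) (85, 24) (64.3989, 24)]  |A|=405.9865
4. ⊥bis P1·P3 via (40.335,13.35): [(61.0009, 0) (67.7987, 0) (85, 15.0239) (85, 24) (64.3989, 24)]  |A|=405.9865
5. canonical 5-gon: [(61.0009, 0) (67.7987, 0) (85, 15.0239) (85, 24) (64.3989, 24)]
6. shoelace: 405.9865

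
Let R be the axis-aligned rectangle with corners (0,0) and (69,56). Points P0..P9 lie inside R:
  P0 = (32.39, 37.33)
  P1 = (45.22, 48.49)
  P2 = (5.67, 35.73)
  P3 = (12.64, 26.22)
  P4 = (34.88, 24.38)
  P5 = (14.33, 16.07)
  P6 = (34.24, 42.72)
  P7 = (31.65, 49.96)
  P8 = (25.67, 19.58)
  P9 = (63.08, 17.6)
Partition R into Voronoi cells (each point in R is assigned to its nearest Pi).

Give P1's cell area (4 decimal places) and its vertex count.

1. box [0,69]×[0,56]: [(0, 0) (69, 0) (69, 56) (0, 56)]
2. ⊥bis P1·P0 via (38.805,42.91): [(69, 8.1966) (69, 56) (27.4188, 56)]  |A|=993.8609
3. ⊥bis P1·P2 via (25.445,42.11): [(69, 8.1966) (69, 56) (27.4188, 56)]  |A|=993.8609
4. ⊥bis P1·P3 via (28.93,37.355): [(69, 8.1966) (69, 56) (27.4188, 56)]  |A|=993.8609
5. ⊥bis P1·P4 via (40.05,36.435): [(47.0476, 33.434) (69, 24.0193) (69, 56) (27.4188, 56)]  |A|=820.1878
6. ⊥bis P1·P5 via (29.775,32.28): [(47.0476, 33.434) (69, 24.0193) (69, 56) (27.4188, 56)]  |A|=820.1878
7. ⊥bis P1·P6 via (39.73,45.605): [(44.7192, 36.1107) (47.0476, 33.434) (69, 24.0193) (69, 56) (34.2674, 56)]  |A|=752.0813
8. ⊥bis P1·P7 via (38.435,49.225): [(38.3312, 48.2668) (44.7192, 36.1107) (47.0476, 33.434) (69, 24.0193) (69, 56) (39.1689, 56)]  |A|=733.1292
9. ⊥bis P1·P8 via (35.445,34.035): [(38.3312, 48.2668) (44.7192, 36.1107) (47.0476, 33.434) (69, 24.0193) (69, 56) (39.1689, 56)]  |A|=733.1292
10. ⊥bis P1·P9 via (54.15,33.045): [(38.3312, 48.2668) (44.7192, 36.1107) (47.0476, 33.434) (51.5116, 31.5195) (69, 41.631) (69, 56) (39.1689, 56)]  |A|=579.1286
11. canonical 7-gon: [(38.3312, 48.2668) (44.7192, 36.1107) (47.0476, 33.434) (51.5116, 31.5195) (69, 41.631) (69, 56) (39.1689, 56)]
12. shoelace: 579.1286

Area of P1's cell: 579.1286 (7 vertices)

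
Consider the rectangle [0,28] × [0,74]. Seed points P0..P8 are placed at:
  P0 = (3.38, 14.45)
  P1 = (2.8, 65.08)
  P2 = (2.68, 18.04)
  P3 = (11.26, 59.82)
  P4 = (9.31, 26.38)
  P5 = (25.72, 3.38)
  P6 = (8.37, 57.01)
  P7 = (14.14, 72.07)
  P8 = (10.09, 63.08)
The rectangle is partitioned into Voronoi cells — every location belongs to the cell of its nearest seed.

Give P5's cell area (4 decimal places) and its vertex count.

1. box [0,28]×[0,74]: [(0, 0) (28, 0) (28, 74) (0, 74)]
2. ⊥bis P5·P0 via (14.55,8.915): [(10.1324, 0) (28, 0) (28, 36.058)]  |A|=322.1348
3. ⊥bis P5·P1 via (14.26,34.23): [(10.1324, 0) (28, 0) (28, 36.058)]  |A|=322.1348
4. ⊥bis P5·P2 via (14.2,10.71): [(19.8028, 19.5155) (10.1324, 0) (28, 0) (28, 32.3984)]  |A|=307.1356
5. ⊥bis P5·P3 via (18.49,31.6): [(19.8028, 19.5155) (10.1324, 0) (28, 0) (28, 32.3984)]  |A|=307.1356
6. ⊥bis P5·P4 via (17.515,14.88): [(17.5008, 14.8698) (10.1324, 0) (28, 0) (28, 22.3608)]  |A|=250.2299
7. ⊥bis P5·P6 via (17.045,30.195): [(17.5008, 14.8698) (10.1324, 0) (28, 0) (28, 22.3608)]  |A|=250.2299
8. ⊥bis P5·P7 via (19.93,37.725): [(17.5008, 14.8698) (10.1324, 0) (28, 0) (28, 22.3608)]  |A|=250.2299
9. ⊥bis P5·P8 via (17.905,33.23): [(17.5008, 14.8698) (10.1324, 0) (28, 0) (28, 22.3608)]  |A|=250.2299
10. canonical 4-gon: [(17.5008, 14.8698) (10.1324, 0) (28, 0) (28, 22.3608)]
11. shoelace: 250.2299

Area of P5's cell: 250.2299 (4 vertices)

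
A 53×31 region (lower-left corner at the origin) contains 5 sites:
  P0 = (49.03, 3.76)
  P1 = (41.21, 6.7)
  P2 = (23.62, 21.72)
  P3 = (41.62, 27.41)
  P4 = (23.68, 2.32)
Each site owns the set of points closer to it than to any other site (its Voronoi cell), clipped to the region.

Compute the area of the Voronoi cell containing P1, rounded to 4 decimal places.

1. box [0,53]×[0,31]: [(0, 0) (53, 0) (53, 31) (0, 31)]
2. ⊥bis P1·P0 via (45.12,5.23): [(0, 0) (43.1537, 0) (53, 26.1897) (53, 31) (0, 31)]  |A|=1514.0645
3. ⊥bis P1·P2 via (32.415,14.21): [(20.2812, 0) (43.1537, 0) (53, 26.1897) (53, 31) (46.7519, 31)]  |A|=475.0523
4. ⊥bis P1·P3 via (41.415,17.055): [(34.9536, 17.1829) (20.2812, 0) (43.1537, 0) (49.5055, 16.8948)]  |A|=320.35
5. ⊥bis P1·P4 via (32.445,4.51): [(34.9536, 17.1829) (30.5632, 12.0414) (33.5719, 0) (43.1537, 0) (49.5055, 16.8948)]  |A|=240.3308
6. canonical 5-gon: [(34.9536, 17.1829) (30.5632, 12.0414) (33.5719, 0) (43.1537, 0) (49.5055, 16.8948)]
7. shoelace: 240.3308

Area of P1's cell: 240.3308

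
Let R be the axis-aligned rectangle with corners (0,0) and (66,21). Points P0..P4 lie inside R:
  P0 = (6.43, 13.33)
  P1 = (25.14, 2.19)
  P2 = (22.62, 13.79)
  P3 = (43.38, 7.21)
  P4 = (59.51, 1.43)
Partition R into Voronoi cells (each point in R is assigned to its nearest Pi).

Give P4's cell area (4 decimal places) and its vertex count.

1. box [0,66]×[0,21]: [(0, 0) (66, 0) (66, 21) (0, 21)]
2. ⊥bis P4·P0 via (32.97,7.38): [(31.3155, 0) (66, 0) (66, 21) (36.0235, 21)]  |A|=678.9411
3. ⊥bis P4·P1 via (42.325,1.81): [(42.285, 0) (66, 0) (66, 21) (42.7493, 21)]  |A|=493.1397
4. ⊥bis P4·P2 via (41.065,7.61): [(42.5513, 12.0462) (42.285, 0) (66, 0) (66, 21) (45.5513, 21)]  |A|=480.5955
5. ⊥bis P4·P3 via (51.445,4.32): [(49.897, 0) (66, 0) (66, 21) (57.4221, 21)]  |A|=259.1498
6. canonical 4-gon: [(49.897, 0) (66, 0) (66, 21) (57.4221, 21)]
7. shoelace: 259.1498

Area of P4's cell: 259.1498 (4 vertices)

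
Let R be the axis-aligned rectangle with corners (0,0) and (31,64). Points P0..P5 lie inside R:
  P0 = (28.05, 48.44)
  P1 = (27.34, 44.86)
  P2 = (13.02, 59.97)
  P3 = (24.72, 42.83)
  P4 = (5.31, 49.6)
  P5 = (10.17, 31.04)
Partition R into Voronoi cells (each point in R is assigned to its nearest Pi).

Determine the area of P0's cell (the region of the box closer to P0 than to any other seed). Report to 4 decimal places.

Area of P0's cell: 146.2541

1. box [0,31]×[0,64]: [(0, 0) (31, 0) (31, 64) (0, 64)]
2. ⊥bis P0·P1 via (27.695,46.65): [(0, 52.1426) (31, 45.9945) (31, 64) (0, 64)]  |A|=462.8746
3. ⊥bis P0·P2 via (20.535,54.205): [(16.4501, 48.8801) (31, 45.9945) (31, 64) (28.0491, 64)]  |A|=153.2976
4. ⊥bis P0·P3 via (26.385,45.635): [(17.848, 50.7024) (23.1598, 47.5494) (31, 45.9945) (31, 64) (28.0491, 64)]  |A|=146.2541
5. ⊥bis P0·P4 via (16.68,49.02): [(17.848, 50.7024) (23.1598, 47.5494) (31, 45.9945) (31, 64) (28.0491, 64)]  |A|=146.2541
6. ⊥bis P0·P5 via (19.11,39.74): [(17.848, 50.7024) (23.1598, 47.5494) (31, 45.9945) (31, 64) (28.0491, 64)]  |A|=146.2541
7. canonical 5-gon: [(17.848, 50.7024) (23.1598, 47.5494) (31, 45.9945) (31, 64) (28.0491, 64)]
8. shoelace: 146.2541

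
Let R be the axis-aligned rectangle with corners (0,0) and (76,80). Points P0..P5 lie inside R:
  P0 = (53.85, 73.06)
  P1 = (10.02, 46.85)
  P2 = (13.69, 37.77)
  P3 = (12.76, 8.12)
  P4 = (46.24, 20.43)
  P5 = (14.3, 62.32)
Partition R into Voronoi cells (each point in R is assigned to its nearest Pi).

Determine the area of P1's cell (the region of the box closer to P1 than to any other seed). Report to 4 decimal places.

Area of P1's cell: 306.5433

1. box [0,76]×[0,80]: [(0, 0) (76, 0) (76, 80) (0, 80)]
2. ⊥bis P1·P0 via (31.935,59.955): [(0, 0) (67.7876, 0) (19.9482, 80) (0, 80)]  |A|=3509.4348
3. ⊥bis P1·P2 via (11.855,42.31): [(0, 37.5184) (36.5241, 52.2809) (19.9482, 80) (0, 80)]  |A|=1052.2747
4. ⊥bis P1·P3 via (11.39,27.485): [(0, 37.5184) (36.5241, 52.2809) (19.9482, 80) (0, 80)]  |A|=1052.2747
5. ⊥bis P1·P4 via (28.13,33.64): [(0, 37.5184) (36.5241, 52.2809) (19.9482, 80) (0, 80)]  |A|=1052.2747
6. ⊥bis P1·P5 via (12.16,54.585): [(0, 57.9492) (0, 37.5184) (30.0079, 49.6471)]  |A|=306.5433
7. canonical 3-gon: [(0, 57.9492) (0, 37.5184) (30.0079, 49.6471)]
8. shoelace: 306.5433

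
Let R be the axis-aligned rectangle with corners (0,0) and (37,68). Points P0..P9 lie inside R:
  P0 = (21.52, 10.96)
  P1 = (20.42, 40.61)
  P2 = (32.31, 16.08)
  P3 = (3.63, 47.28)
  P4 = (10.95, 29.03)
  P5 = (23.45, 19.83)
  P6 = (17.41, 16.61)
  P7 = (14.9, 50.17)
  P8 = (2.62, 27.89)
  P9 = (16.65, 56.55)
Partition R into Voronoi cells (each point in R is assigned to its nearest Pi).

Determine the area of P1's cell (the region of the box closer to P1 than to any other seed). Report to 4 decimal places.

1. box [0,37]×[0,68]: [(0, 0) (37, 0) (37, 68) (0, 68)]
2. ⊥bis P1·P0 via (20.97,25.785): [(0, 25.007) (37, 26.3797) (37, 68) (0, 68)]  |A|=1565.3455
3. ⊥bis P1·P2 via (26.365,28.345): [(0, 25.007) (21.0929, 25.7896) (37, 33.4999) (37, 68) (0, 68)]  |A|=1508.7146
4. ⊥bis P1·P3 via (12.025,43.945): [(4.569, 25.1765) (21.0929, 25.7896) (37, 33.4999) (37, 68) (21.5811, 68)]  |A|=948.4078
5. ⊥bis P1·P4 via (15.685,34.82): [(10.1864, 39.3167) (24.6307, 27.5043) (37, 33.4999) (37, 68) (21.5811, 68)]  |A|=800.0252
6. ⊥bis P1·P5 via (21.935,30.22): [(10.1864, 39.3167) (21.4045, 30.1426) (33.8036, 31.9506) (37, 33.4999) (37, 68) (21.5811, 68)]  |A|=780.7525
7. ⊥bis P1·P6 via (18.915,28.61): [(10.1864, 39.3167) (21.4045, 30.1426) (33.8036, 31.9506) (37, 33.4999) (37, 68) (21.5811, 68)]  |A|=780.7525
8. ⊥bis P1·P7 via (17.66,45.39): [(11.0926, 41.598) (10.1864, 39.3167) (21.4045, 30.1426) (33.8036, 31.9506) (37, 33.4999) (37, 56.557)]  |A|=428.9784
9. ⊥bis P1·P8 via (11.52,34.25): [(11.0926, 41.598) (10.1864, 39.3167) (21.4045, 30.1426) (33.8036, 31.9506) (37, 33.4999) (37, 56.557)]  |A|=428.9784
10. ⊥bis P1·P9 via (18.535,48.58): [(26.4107, 50.4427) (11.0926, 41.598) (10.1864, 39.3167) (21.4045, 30.1426) (33.8036, 31.9506) (37, 33.4999) (37, 52.9472)]  |A|=409.8655
11. canonical 7-gon: [(26.4107, 50.4427) (11.0926, 41.598) (10.1864, 39.3167) (21.4045, 30.1426) (33.8036, 31.9506) (37, 33.4999) (37, 52.9472)]
12. shoelace: 409.8655

Area of P1's cell: 409.8655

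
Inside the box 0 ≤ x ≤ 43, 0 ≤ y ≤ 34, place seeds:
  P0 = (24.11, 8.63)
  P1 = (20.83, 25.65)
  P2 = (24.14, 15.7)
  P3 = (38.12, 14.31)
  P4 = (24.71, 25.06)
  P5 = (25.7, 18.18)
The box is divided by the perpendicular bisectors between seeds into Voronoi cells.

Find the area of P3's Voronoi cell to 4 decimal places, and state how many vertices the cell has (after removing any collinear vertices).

Area of P3's cell: 283.2520 (7 vertices)

1. box [0,43]×[0,34]: [(0, 0) (43, 0) (43, 34) (0, 34)]
2. ⊥bis P3·P0 via (31.115,11.47): [(35.7652, 0) (43, 0) (43, 34) (21.9808, 34)]  |A|=480.318
3. ⊥bis P3·P1 via (29.475,19.98): [(28.3563, 18.2744) (35.7652, 0) (43, 0) (43, 34) (38.6703, 34)]  |A|=349.0914
4. ⊥bis P3·P2 via (31.13,15.005): [(32.0088, 23.8432) (30.8448, 12.1365) (35.7652, 0) (43, 0) (43, 34) (38.6703, 34)]  |A|=330.9534
5. ⊥bis P3·P4 via (31.415,19.685): [(31.6209, 19.9418) (30.8448, 12.1365) (35.7652, 0) (43, 0) (43, 34) (42.8905, 34)]  |A|=290.2646
6. ⊥bis P3·P5 via (31.91,16.245): [(33.9782, 22.8824) (30.9455, 13.1497) (30.8448, 12.1365) (35.7652, 0) (43, 0) (43, 34) (42.8905, 34)]  |A|=283.252
7. canonical 7-gon: [(33.9782, 22.8824) (30.9455, 13.1497) (30.8448, 12.1365) (35.7652, 0) (43, 0) (43, 34) (42.8905, 34)]
8. shoelace: 283.252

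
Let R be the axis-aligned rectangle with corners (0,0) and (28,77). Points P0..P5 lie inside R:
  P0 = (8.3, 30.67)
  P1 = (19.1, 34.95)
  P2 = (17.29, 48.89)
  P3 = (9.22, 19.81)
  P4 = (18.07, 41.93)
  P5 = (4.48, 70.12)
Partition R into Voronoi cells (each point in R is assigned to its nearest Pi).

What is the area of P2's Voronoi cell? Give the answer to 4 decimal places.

1. box [0,28]×[0,77]: [(0, 0) (28, 0) (28, 77) (0, 77)]
2. ⊥bis P2·P0 via (12.795,39.78): [(0, 46.0932) (28, 32.2776) (28, 77) (0, 77)]  |A|=1058.8078
3. ⊥bis P2·P1 via (18.195,41.92): [(0, 46.0932) (10.4864, 40.9191) (28, 43.1931) (28, 77) (0, 77)]  |A|=963.2233
4. ⊥bis P2·P3 via (13.255,34.35): [(0, 46.0932) (10.4864, 40.9191) (28, 43.1931) (28, 77) (0, 77)]  |A|=963.2233
5. ⊥bis P2·P4 via (17.68,45.41): [(0, 46.0932) (4.4008, 43.9218) (28, 46.5666) (28, 77) (0, 77)]  |A|=890.2044
6. ⊥bis P2·P5 via (10.885,59.505): [(0, 52.9371) (0, 46.0932) (4.4008, 43.9218) (28, 46.5666) (28, 69.832)]  |A|=452.9722
7. canonical 5-gon: [(0, 52.9371) (0, 46.0932) (4.4008, 43.9218) (28, 46.5666) (28, 69.832)]
8. shoelace: 452.9722

Area of P2's cell: 452.9722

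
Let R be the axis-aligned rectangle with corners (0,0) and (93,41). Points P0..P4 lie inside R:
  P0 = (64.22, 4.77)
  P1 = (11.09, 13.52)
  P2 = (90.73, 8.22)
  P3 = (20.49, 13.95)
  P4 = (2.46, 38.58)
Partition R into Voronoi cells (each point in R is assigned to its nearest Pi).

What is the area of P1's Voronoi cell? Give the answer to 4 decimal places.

Area of P1's cell: 416.3807

1. box [0,93]×[0,41]: [(0, 0) (93, 0) (93, 41) (0, 41)]
2. ⊥bis P1·P0 via (37.655,9.145): [(0, 0) (36.1489, 0) (42.9012, 41) (0, 41)]  |A|=1620.5274
3. ⊥bis P1·P2 via (50.91,10.87): [(0, 0) (36.1489, 0) (42.9012, 41) (0, 41)]  |A|=1620.5274
4. ⊥bis P1·P3 via (15.79,13.735): [(0, 0) (16.4183, 0) (14.5428, 41) (0, 41)]  |A|=634.702
5. ⊥bis P1·P4 via (6.775,26.05): [(0, 23.7169) (0, 0) (16.4183, 0) (15.0956, 28.9154)]  |A|=416.3807
6. canonical 4-gon: [(0, 23.7169) (0, 0) (16.4183, 0) (15.0956, 28.9154)]
7. shoelace: 416.3807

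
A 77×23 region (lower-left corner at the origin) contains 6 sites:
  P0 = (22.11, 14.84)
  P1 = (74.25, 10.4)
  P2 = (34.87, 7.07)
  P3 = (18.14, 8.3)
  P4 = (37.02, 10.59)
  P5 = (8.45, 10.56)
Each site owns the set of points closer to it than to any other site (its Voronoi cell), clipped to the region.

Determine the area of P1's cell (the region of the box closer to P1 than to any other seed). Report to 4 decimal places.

Area of P1's cell: 491.2770

1. box [0,77]×[0,23]: [(0, 0) (77, 0) (77, 23) (0, 23)]
2. ⊥bis P1·P0 via (48.18,12.62): [(47.1053, 0) (77, 0) (77, 23) (49.0639, 23)]  |A|=665.0536
3. ⊥bis P1·P2 via (54.56,8.735): [(55.2986, 0) (77, 0) (77, 23) (53.3537, 23)]  |A|=521.4976
4. ⊥bis P1·P3 via (46.195,9.35): [(55.2986, 0) (77, 0) (77, 23) (53.3537, 23)]  |A|=521.4976
5. ⊥bis P1·P4 via (55.635,10.495): [(55.5814, 0) (77, 0) (77, 23) (55.6988, 23)]  |A|=491.277
6. ⊥bis P1·P5 via (41.35,10.48): [(55.5814, 0) (77, 0) (77, 23) (55.6988, 23)]  |A|=491.277
7. canonical 4-gon: [(55.5814, 0) (77, 0) (77, 23) (55.6988, 23)]
8. shoelace: 491.277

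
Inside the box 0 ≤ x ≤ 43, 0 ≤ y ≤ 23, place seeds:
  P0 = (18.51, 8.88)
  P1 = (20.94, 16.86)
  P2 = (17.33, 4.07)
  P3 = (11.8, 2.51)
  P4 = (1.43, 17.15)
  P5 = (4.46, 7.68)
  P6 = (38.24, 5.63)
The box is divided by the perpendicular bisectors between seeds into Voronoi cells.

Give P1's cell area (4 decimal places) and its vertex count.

Area of P1's cell: 234.2392 (4 vertices)

1. box [0,43]×[0,23]: [(0, 0) (43, 0) (43, 23) (0, 23)]
2. ⊥bis P1·P0 via (19.725,12.87): [(0, 18.8765) (43, 5.7825) (43, 23) (0, 23)]  |A|=458.8318
3. ⊥bis P1·P2 via (19.135,10.465): [(0, 18.8765) (43, 5.7825) (43, 23) (0, 23)]  |A|=458.8318
4. ⊥bis P1·P3 via (16.37,9.685): [(0, 20.1116) (3.7155, 17.7451) (43, 5.7825) (43, 23) (0, 23)]  |A|=456.5373
5. ⊥bis P1·P4 via (11.185,17.005): [(11.1623, 15.4774) (43, 5.7825) (43, 23) (11.2741, 23)]  |A|=393.4128
6. ⊥bis P1·P5 via (12.7,12.27): [(11.1623, 15.4774) (43, 5.7825) (43, 23) (11.2741, 23)]  |A|=393.4128
7. ⊥bis P1·P6 via (29.59,11.245): [(11.1623, 15.4774) (28.8426, 10.0936) (37.2206, 23) (11.2741, 23)]  |A|=234.2392
8. canonical 4-gon: [(11.1623, 15.4774) (28.8426, 10.0936) (37.2206, 23) (11.2741, 23)]
9. shoelace: 234.2392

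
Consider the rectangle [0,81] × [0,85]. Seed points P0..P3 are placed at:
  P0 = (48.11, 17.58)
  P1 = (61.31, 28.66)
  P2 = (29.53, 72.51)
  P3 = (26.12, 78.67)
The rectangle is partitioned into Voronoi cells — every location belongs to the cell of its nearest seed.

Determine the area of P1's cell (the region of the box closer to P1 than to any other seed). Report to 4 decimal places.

Area of P1's cell: 1838.1815

1. box [0,81]×[0,85]: [(0, 0) (81, 0) (81, 85) (0, 85)]
2. ⊥bis P1·P0 via (54.71,23.12): [(74.1168, 0) (81, 0) (81, 85) (2.7683, 85)]  |A|=3617.3836
3. ⊥bis P1·P2 via (45.42,50.585): [(36.8622, 44.3828) (74.1168, 0) (81, 0) (81, 76.3714)]  |A|=1838.1815
4. ⊥bis P1·P3 via (43.715,53.665): [(36.8622, 44.3828) (74.1168, 0) (81, 0) (81, 76.3714)]  |A|=1838.1815
5. canonical 4-gon: [(36.8622, 44.3828) (74.1168, 0) (81, 0) (81, 76.3714)]
6. shoelace: 1838.1815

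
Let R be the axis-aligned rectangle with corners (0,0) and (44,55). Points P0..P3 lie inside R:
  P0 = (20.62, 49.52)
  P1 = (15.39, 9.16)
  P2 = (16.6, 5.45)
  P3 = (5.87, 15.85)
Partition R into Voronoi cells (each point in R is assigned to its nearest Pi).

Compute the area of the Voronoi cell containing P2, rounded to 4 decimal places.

Area of P2's cell: 401.5187

1. box [0,44]×[0,55]: [(0, 0) (44, 0) (44, 55) (0, 55)]
2. ⊥bis P2·P0 via (18.61,27.485): [(0, 29.1826) (0, 0) (44, 0) (44, 25.169)]  |A|=1195.7338
3. ⊥bis P2·P1 via (15.995,7.305): [(0, 2.0883) (0, 0) (44, 0) (44, 16.4387)]  |A|=407.5942
4. ⊥bis P2·P3 via (11.235,10.65): [(4.294, 3.4888) (0.9125, 0) (44, 0) (44, 16.4387)]  |A|=401.5187
5. canonical 4-gon: [(4.294, 3.4888) (0.9125, 0) (44, 0) (44, 16.4387)]
6. shoelace: 401.5187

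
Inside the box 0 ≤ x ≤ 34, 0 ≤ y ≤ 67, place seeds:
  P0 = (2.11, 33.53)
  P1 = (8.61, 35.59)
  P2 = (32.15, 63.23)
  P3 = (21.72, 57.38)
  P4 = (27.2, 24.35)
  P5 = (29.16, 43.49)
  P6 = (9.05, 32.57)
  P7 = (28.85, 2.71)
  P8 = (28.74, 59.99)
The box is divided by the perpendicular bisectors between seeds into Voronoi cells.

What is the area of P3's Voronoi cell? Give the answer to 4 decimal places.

1. box [0,34]×[0,67]: [(0, 0) (34, 0) (34, 67) (0, 67)]
2. ⊥bis P3·P0 via (11.915,45.455): [(0, 55.2518) (34, 27.2962) (34, 67) (0, 67)]  |A|=874.684
3. ⊥bis P3·P1 via (15.165,46.485): [(0, 55.6091) (34, 35.1529) (34, 67) (0, 67)]  |A|=735.0471
4. ⊥bis P3·P2 via (26.935,60.305): [(0, 55.6091) (34, 35.1529) (34, 47.7088) (23.1799, 67) (0, 67)]  |A|=630.6805
5. ⊥bis P3·P4 via (24.46,40.865): [(0, 55.6091) (24.496, 40.871) (34, 42.4478) (34, 47.7088) (23.1799, 67) (0, 67)]  |A|=596.0152
6. ⊥bis P3·P5 via (25.44,50.435): [(0, 55.6091) (16.5311, 45.6631) (30.8466, 53.331) (23.1799, 67) (0, 67)]  |A|=468.6796
7. ⊥bis P3·P6 via (15.385,44.975): [(0, 55.6091) (16.5311, 45.6631) (30.8466, 53.331) (23.1799, 67) (0, 67)]  |A|=468.6796
8. ⊥bis P3·P7 via (25.285,30.045): [(0, 55.6091) (16.5311, 45.6631) (30.8466, 53.331) (23.1799, 67) (0, 67)]  |A|=468.6796
9. ⊥bis P3·P8 via (25.23,58.685): [(0, 55.6091) (16.5311, 45.6631) (27.8228, 51.7113) (22.1385, 67) (0, 67)]  |A|=433.8439
10. canonical 5-gon: [(0, 55.6091) (16.5311, 45.6631) (27.8228, 51.7113) (22.1385, 67) (0, 67)]
11. shoelace: 433.8439

Area of P3's cell: 433.8439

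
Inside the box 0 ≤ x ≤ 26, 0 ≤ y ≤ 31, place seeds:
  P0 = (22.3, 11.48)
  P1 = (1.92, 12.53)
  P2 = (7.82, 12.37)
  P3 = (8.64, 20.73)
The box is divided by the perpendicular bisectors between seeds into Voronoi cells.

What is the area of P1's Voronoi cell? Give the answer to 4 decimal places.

Area of P1's cell: 90.5114

1. box [0,26]×[0,31]: [(0, 0) (26, 0) (26, 31) (0, 31)]
2. ⊥bis P1·P0 via (12.11,12.005): [(0, 0) (11.4915, 0) (13.0886, 31) (0, 31)]  |A|=380.9921
3. ⊥bis P1·P2 via (4.87,12.45): [(0, 0) (4.5324, 0) (5.3731, 31) (0, 31)]  |A|=153.5341
4. ⊥bis P1·P3 via (5.28,16.63): [(0, 20.957) (0, 0) (4.5324, 0) (4.9898, 16.8678)]  |A|=90.5114
5. canonical 4-gon: [(0, 20.957) (0, 0) (4.5324, 0) (4.9898, 16.8678)]
6. shoelace: 90.5114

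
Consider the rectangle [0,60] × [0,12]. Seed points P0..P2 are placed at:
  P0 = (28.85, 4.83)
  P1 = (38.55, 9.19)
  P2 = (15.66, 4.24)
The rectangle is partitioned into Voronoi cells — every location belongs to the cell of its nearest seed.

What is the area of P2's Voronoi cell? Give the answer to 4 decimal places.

Area of P2's cell: 266.2736

1. box [0,60]×[0,12]: [(0, 0) (60, 0) (60, 12) (0, 12)]
2. ⊥bis P2·P0 via (22.255,4.535): [(0, 0) (22.4579, 0) (21.9211, 12) (0, 12)]  |A|=266.2736
3. ⊥bis P2·P1 via (27.105,6.715): [(0, 0) (22.4579, 0) (21.9211, 12) (0, 12)]  |A|=266.2736
4. canonical 4-gon: [(0, 0) (22.4579, 0) (21.9211, 12) (0, 12)]
5. shoelace: 266.2736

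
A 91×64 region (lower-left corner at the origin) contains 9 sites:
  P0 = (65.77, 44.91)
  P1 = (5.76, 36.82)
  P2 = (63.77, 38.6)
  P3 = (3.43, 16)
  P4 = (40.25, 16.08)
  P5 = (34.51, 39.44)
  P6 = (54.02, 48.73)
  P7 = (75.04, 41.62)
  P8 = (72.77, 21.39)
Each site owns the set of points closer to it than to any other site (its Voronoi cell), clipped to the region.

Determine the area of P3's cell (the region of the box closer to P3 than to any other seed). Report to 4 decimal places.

1. box [0,91]×[0,64]: [(0, 0) (91, 0) (91, 64) (0, 64)]
2. ⊥bis P3·P0 via (34.6,30.455): [(0, 0) (48.7234, 0) (19.0436, 64) (0, 64)]  |A|=2168.5447
3. ⊥bis P3·P1 via (4.595,26.41): [(0, 26.9242) (0, 0) (48.7234, 0) (38.221, 22.6469)]  |A|=1066.2518
4. ⊥bis P3·P2 via (33.6,27.3): [(35.2169, 22.9831) (0, 26.9242) (0, 0) (43.8251, 0)]  |A|=977.7107
5. ⊥bis P3·P4 via (21.84,16.04): [(21.8217, 24.4821) (0, 26.9242) (0, 0) (21.8749, 0)]  |A|=561.5372
6. ⊥bis P3·P5 via (18.97,27.72): [(21.8228, 23.9373) (21.3742, 24.5322) (0, 26.9242) (0, 0) (21.8749, 0)]  |A|=561.4154
7. ⊥bis P3·P6 via (28.725,32.365): [(21.8228, 23.9373) (21.3742, 24.5322) (0, 26.9242) (0, 0) (21.8749, 0)]  |A|=561.4154
8. ⊥bis P3·P7 via (39.235,28.81): [(21.8228, 23.9373) (21.3742, 24.5322) (0, 26.9242) (0, 0) (21.8749, 0)]  |A|=561.4154
9. ⊥bis P3·P8 via (38.1,18.695): [(21.8228, 23.9373) (21.3742, 24.5322) (0, 26.9242) (0, 0) (21.8749, 0)]  |A|=561.4154
10. canonical 5-gon: [(21.8228, 23.9373) (21.3742, 24.5322) (0, 26.9242) (0, 0) (21.8749, 0)]
11. shoelace: 561.4154

Area of P3's cell: 561.4154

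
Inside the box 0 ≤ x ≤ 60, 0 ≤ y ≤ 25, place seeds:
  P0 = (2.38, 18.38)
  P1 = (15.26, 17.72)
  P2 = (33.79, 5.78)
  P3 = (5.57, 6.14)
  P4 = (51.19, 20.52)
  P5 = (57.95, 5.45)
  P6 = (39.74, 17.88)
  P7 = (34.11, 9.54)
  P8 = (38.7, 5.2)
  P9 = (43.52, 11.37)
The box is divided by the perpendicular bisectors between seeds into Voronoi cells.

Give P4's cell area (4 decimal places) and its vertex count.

1. box [0,60]×[0,25]: [(0, 0) (60, 0) (60, 25) (0, 25)]
2. ⊥bis P4·P0 via (26.785,19.45): [(27.6378, 0) (60, 0) (60, 25) (26.5417, 25)]  |A|=822.7572
3. ⊥bis P4·P1 via (33.225,19.12): [(34.715, 0) (60, 0) (60, 25) (32.7668, 25)]  |A|=656.4777
4. ⊥bis P4·P2 via (42.49,13.15): [(32.7987, 24.5902) (53.6297, 0) (60, 0) (60, 25) (32.7668, 25)]  |A|=423.9196
5. ⊥bis P4·P3 via (28.38,13.33): [(32.7987, 24.5902) (53.6297, 0) (60, 0) (60, 25) (32.7668, 25)]  |A|=423.9196
6. ⊥bis P4·P5 via (54.57,12.985): [(32.7987, 24.5902) (45.9177, 9.1038) (60, 15.4208) (60, 25) (32.7668, 25)]  |A|=286.3425
7. ⊥bis P4·P6 via (45.465,19.2): [(47.6171, 9.8661) (60, 15.4208) (60, 25) (44.1277, 25)]  |A|=179.4142
8. ⊥bis P4·P7 via (42.65,15.03): [(47.6171, 9.8661) (60, 15.4208) (60, 25) (44.1277, 25)]  |A|=179.4142
9. ⊥bis P4·P8 via (44.945,12.86): [(47.3856, 10.8703) (48.2623, 10.1555) (60, 15.4208) (60, 25) (44.1277, 25)]  |A|=179.0568
10. ⊥bis P4·P9 via (47.355,15.945): [(45.9425, 17.129) (52.1703, 11.9086) (60, 15.4208) (60, 25) (44.1277, 25)]  |A|=161.1693
11. canonical 5-gon: [(45.9425, 17.129) (52.1703, 11.9086) (60, 15.4208) (60, 25) (44.1277, 25)]
12. shoelace: 161.1693

Area of P4's cell: 161.1693 (5 vertices)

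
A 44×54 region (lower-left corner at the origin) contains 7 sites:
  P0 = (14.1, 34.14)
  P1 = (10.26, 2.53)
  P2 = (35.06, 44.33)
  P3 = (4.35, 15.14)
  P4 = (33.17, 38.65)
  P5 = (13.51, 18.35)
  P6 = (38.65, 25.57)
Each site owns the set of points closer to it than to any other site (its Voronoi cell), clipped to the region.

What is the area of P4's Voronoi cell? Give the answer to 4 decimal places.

Area of P4's cell: 210.7838

1. box [0,44]×[0,54]: [(0, 0) (44, 0) (44, 54) (0, 54)]
2. ⊥bis P4·P0 via (23.635,36.395): [(32.2423, 0) (44, 0) (44, 54) (19.4715, 54)]  |A|=979.7279
3. ⊥bis P4·P1 via (21.715,20.59): [(28.3713, 16.3681) (44, 6.4552) (44, 54) (19.4715, 54)]  |A|=833.0595
4. ⊥bis P4·P2 via (34.115,41.49): [(21.432, 45.7102) (28.3713, 16.3681) (44, 6.4552) (44, 38.2008)]  |A|=553.1132
5. ⊥bis P4·P3 via (18.76,26.895): [(21.432, 45.7102) (28.3713, 16.3681) (44, 6.4552) (44, 38.2008)]  |A|=553.1132
6. ⊥bis P4·P5 via (23.34,28.5): [(21.432, 45.7102) (26.1445, 25.7839) (44, 8.4913) (44, 38.2008)]  |A|=472.3932
7. ⊥bis P4·P6 via (35.91,32.11): [(21.432, 45.7102) (25.6636, 27.8172) (44, 35.4994) (44, 38.2008)]  |A|=210.7838
8. canonical 4-gon: [(21.432, 45.7102) (25.6636, 27.8172) (44, 35.4994) (44, 38.2008)]
9. shoelace: 210.7838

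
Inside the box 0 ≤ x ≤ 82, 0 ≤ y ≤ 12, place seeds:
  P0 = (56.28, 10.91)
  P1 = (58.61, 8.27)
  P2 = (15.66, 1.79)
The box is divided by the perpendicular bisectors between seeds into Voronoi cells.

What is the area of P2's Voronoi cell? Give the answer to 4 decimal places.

1. box [0,82]×[0,12]: [(0, 0) (82, 0) (82, 12) (0, 12)]
2. ⊥bis P2·P0 via (35.97,6.35): [(0, 0) (37.3957, 0) (34.7015, 12) (0, 12)]  |A|=432.583
3. ⊥bis P2·P1 via (37.135,5.03): [(0, 0) (37.3957, 0) (34.7015, 12) (0, 12)]  |A|=432.583
4. canonical 4-gon: [(0, 0) (37.3957, 0) (34.7015, 12) (0, 12)]
5. shoelace: 432.583

Area of P2's cell: 432.5830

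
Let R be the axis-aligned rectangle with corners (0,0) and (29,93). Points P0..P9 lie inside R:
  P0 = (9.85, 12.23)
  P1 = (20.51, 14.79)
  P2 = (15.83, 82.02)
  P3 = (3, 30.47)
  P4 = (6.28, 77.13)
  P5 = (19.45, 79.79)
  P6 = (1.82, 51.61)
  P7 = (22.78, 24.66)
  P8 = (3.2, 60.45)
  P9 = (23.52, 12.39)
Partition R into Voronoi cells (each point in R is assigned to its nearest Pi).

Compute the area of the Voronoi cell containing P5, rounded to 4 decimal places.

1. box [0,29]×[0,93]: [(0, 0) (29, 0) (29, 93) (0, 93)]
2. ⊥bis P5·P0 via (14.65,46.01): [(0, 48.0917) (29, 43.9709) (29, 93) (0, 93)]  |A|=1362.0919
3. ⊥bis P5·P1 via (19.98,47.29): [(0, 48.0917) (7.1181, 47.0803) (29, 47.4371) (29, 93) (0, 93)]  |A|=1324.1687
4. ⊥bis P5·P2 via (17.64,80.905): [(0, 52.2697) (0, 48.0917) (7.1181, 47.0803) (29, 47.4371) (29, 93) (25.0908, 93)]  |A|=813.1906
5. ⊥bis P5·P3 via (11.225,55.13): [(3.3749, 57.7483) (29, 49.2014) (29, 93) (25.0908, 93)]  |A|=630.074
6. ⊥bis P5·P4 via (12.865,78.46): [(13.6721, 74.4639) (18.0359, 52.8583) (29, 49.2014) (29, 93) (25.0908, 93)]  |A|=482.3647
7. ⊥bis P5·P6 via (10.635,65.7): [(13.6721, 74.4639) (16.1375, 62.2575) (29, 54.2105) (29, 93) (25.0908, 93)]  |A|=402.0942
8. ⊥bis P5·P7 via (21.115,52.225): [(13.6721, 74.4639) (16.1375, 62.2575) (29, 54.2105) (29, 93) (25.0908, 93)]  |A|=402.0942
9. ⊥bis P5·P8 via (11.325,70.12): [(13.6721, 74.4639) (15.2085, 66.857) (29, 55.269) (29, 93) (25.0908, 93)]  |A|=368.9525
10. ⊥bis P5·P9 via (21.485,46.09): [(13.6721, 74.4639) (15.2085, 66.857) (29, 55.269) (29, 93) (25.0908, 93)]  |A|=368.9525
11. canonical 5-gon: [(13.6721, 74.4639) (15.2085, 66.857) (29, 55.269) (29, 93) (25.0908, 93)]
12. shoelace: 368.9525

Area of P5's cell: 368.9525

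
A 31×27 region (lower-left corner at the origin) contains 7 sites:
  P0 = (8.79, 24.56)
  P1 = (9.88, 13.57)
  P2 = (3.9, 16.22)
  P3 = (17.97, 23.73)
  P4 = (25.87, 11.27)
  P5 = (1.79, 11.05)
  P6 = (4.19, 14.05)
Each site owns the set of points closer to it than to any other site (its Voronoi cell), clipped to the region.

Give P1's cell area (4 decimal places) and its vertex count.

Area of P1's cell: 175.3710 (7 vertices)

1. box [0,31]×[0,27]: [(0, 0) (31, 0) (31, 27) (0, 27)]
2. ⊥bis P1·P0 via (9.335,19.065): [(0, 18.1391) (0, 0) (31, 0) (31, 21.2138)]  |A|=609.97
3. ⊥bis P1·P2 via (6.89,14.895): [(8.7105, 19.0031) (0.2894, 0) (31, 0) (31, 21.2138)]  |A|=528.2204
4. ⊥bis P1·P3 via (13.925,18.65): [(12.9531, 19.4239) (8.7105, 19.0031) (0.2894, 0) (31, 0) (31, 5.0539)]  |A|=382.4027
5. ⊥bis P1·P4 via (17.875,12.42): [(18.2731, 15.1878) (12.9531, 19.4239) (8.7105, 19.0031) (0.2894, 0) (16.0885, 0)]  |A|=237.0066
6. ⊥bis P1·P5 via (5.835,12.31): [(18.2731, 15.1878) (12.9531, 19.4239) (8.7105, 19.0031) (5.7976, 12.43) (9.6695, 0) (16.0885, 0)]  |A|=178.7092
7. ⊥bis P1·P6 via (7.035,13.81): [(18.2731, 15.1878) (12.9531, 19.4239) (8.7105, 19.0031) (7.1821, 15.5542) (6.6797, 9.5982) (9.6695, 0) (16.0885, 0)]  |A|=175.371
8. canonical 7-gon: [(18.2731, 15.1878) (12.9531, 19.4239) (8.7105, 19.0031) (7.1821, 15.5542) (6.6797, 9.5982) (9.6695, 0) (16.0885, 0)]
9. shoelace: 175.371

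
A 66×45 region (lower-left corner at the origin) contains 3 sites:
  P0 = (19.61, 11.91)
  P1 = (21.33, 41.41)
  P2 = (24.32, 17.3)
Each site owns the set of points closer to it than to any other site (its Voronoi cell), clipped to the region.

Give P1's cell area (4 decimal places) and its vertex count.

Area of P1's cell: 944.4429 (5 vertices)

1. box [0,66]×[0,45]: [(0, 0) (66, 0) (66, 45) (0, 45)]
2. ⊥bis P1·P0 via (20.47,26.66): [(0, 27.8535) (66, 24.0054) (66, 45) (0, 45)]  |A|=1258.6571
3. ⊥bis P1·P2 via (22.825,29.355): [(0, 27.8535) (7.2902, 27.4285) (66, 34.7093) (66, 45) (0, 45)]  |A|=944.4429
4. canonical 5-gon: [(0, 27.8535) (7.2902, 27.4285) (66, 34.7093) (66, 45) (0, 45)]
5. shoelace: 944.4429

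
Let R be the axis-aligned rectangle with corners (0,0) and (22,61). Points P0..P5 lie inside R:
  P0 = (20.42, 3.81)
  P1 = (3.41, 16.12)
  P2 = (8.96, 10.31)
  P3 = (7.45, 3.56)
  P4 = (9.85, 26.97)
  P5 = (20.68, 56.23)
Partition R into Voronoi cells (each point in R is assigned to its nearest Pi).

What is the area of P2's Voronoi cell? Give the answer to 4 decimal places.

1. box [0,22]×[0,61]: [(0, 0) (22, 0) (22, 61) (0, 61)]
2. ⊥bis P2·P0 via (14.69,7.06): [(0, 0) (10.6856, 0) (22, 19.9481) (22, 61) (0, 61)]  |A|=1229.15
3. ⊥bis P2·P1 via (6.185,13.215): [(0, 7.3068) (0, 0) (10.6856, 0) (22, 19.9481) (22, 28.3223)]  |A|=279.0696
4. ⊥bis P2·P3 via (8.205,6.935): [(1.2415, 8.4928) (13.8969, 5.6617) (22, 19.9481) (22, 28.3223)]  |A|=188.7875
5. ⊥bis P2·P4 via (9.405,18.64): [(11.7339, 18.5156) (1.2415, 8.4928) (13.8969, 5.6617) (20.9095, 18.0254)]  |A|=136.7143
6. ⊥bis P2·P5 via (14.82,33.27): [(11.7339, 18.5156) (1.2415, 8.4928) (13.8969, 5.6617) (20.9095, 18.0254)]  |A|=136.7143
7. canonical 4-gon: [(11.7339, 18.5156) (1.2415, 8.4928) (13.8969, 5.6617) (20.9095, 18.0254)]
8. shoelace: 136.7143

Area of P2's cell: 136.7143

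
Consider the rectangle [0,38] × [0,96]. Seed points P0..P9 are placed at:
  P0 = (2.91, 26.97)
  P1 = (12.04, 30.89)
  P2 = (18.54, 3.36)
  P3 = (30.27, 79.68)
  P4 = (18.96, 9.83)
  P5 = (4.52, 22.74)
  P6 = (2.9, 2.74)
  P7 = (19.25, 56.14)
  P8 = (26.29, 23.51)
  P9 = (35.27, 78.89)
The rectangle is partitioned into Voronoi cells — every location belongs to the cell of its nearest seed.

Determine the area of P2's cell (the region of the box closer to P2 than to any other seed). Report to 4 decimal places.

1. box [0,38]×[0,96]: [(0, 0) (38, 0) (38, 96) (0, 96)]
2. ⊥bis P2·P0 via (10.725,15.165): [(0, 8.065) (0, 0) (38, 0) (38, 33.2213)]  |A|=784.4383
3. ⊥bis P2·P1 via (15.29,17.125): [(12.7963, 16.5362) (0, 8.065) (0, 0) (38, 0) (38, 22.487)]  |A|=649.1665
4. ⊥bis P2·P3 via (24.405,41.52): [(12.7963, 16.5362) (0, 8.065) (0, 0) (38, 0) (38, 22.487)]  |A|=649.1665
5. ⊥bis P2·P4 via (18.75,6.595): [(0, 7.8122) (0, 0) (38, 0) (38, 5.3454)]  |A|=249.9933
6. ⊥bis P2·P5 via (11.53,13.05): [(3.9364, 7.5566) (0, 4.7089) (0, 0) (38, 0) (38, 5.3454)]  |A|=243.8854
7. ⊥bis P2·P6 via (10.72,3.05): [(10.5584, 7.1268) (10.8409, 0) (38, 0) (38, 5.3454)]  |A|=170.1211
8. ⊥bis P2·P7 via (18.895,29.75): [(10.5584, 7.1268) (10.8409, 0) (38, 0) (38, 5.3454)]  |A|=170.1211
9. ⊥bis P2·P8 via (22.415,13.435): [(10.5584, 7.1268) (10.8409, 0) (38, 0) (38, 5.3454)]  |A|=170.1211
10. ⊥bis P2·P9 via (26.905,41.125): [(10.5584, 7.1268) (10.8409, 0) (38, 0) (38, 5.3454)]  |A|=170.1211
11. canonical 4-gon: [(10.5584, 7.1268) (10.8409, 0) (38, 0) (38, 5.3454)]
12. shoelace: 170.1211

Area of P2's cell: 170.1211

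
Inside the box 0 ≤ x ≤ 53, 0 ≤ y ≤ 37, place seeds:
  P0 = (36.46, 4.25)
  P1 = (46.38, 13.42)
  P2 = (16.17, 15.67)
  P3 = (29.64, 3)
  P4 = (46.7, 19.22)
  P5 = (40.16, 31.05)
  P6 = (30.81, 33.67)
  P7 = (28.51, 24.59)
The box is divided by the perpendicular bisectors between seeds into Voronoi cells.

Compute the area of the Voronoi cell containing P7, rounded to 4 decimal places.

1. box [0,53]×[0,37]: [(0, 0) (53, 0) (53, 37) (0, 37)]
2. ⊥bis P7·P0 via (32.485,14.42): [(0, 1.7231) (53, 22.4384) (53, 37) (0, 37)]  |A|=1320.7213
3. ⊥bis P7·P1 via (37.445,19.005): [(0, 1.7231) (35.2561, 15.5031) (48.6931, 37) (0, 37)]  |A|=1145.239
4. ⊥bis P7·P2 via (22.34,20.13): [(27.7931, 12.5861) (35.2561, 15.5031) (48.6931, 37) (10.1455, 37)]  |A|=531.1662
5. ⊥bis P7·P3 via (29.075,13.795): [(26.9979, 13.6863) (31.1659, 13.9044) (35.2561, 15.5031) (48.6931, 37) (10.1455, 37)]  |A|=528.7867
6. ⊥bis P7·P4 via (37.605,21.905): [(26.9979, 13.6863) (31.1659, 13.9044) (35.2561, 15.5031) (36.1258, 16.8946) (42.0613, 37) (10.1455, 37)]  |A|=462.1189
7. ⊥bis P7·P5 via (34.335,27.82): [(26.9979, 13.6863) (31.1659, 13.9044) (35.2561, 15.5031) (36.1258, 16.8946) (37.6084, 21.9167) (29.2446, 37) (10.1455, 37)]  |A|=365.4597
8. ⊥bis P7·P6 via (29.66,29.13): [(12.7354, 33.4171) (26.9979, 13.6863) (31.1659, 13.9044) (35.2561, 15.5031) (36.1258, 16.8946) (37.6084, 21.9167) (34.2538, 27.9664)]  |A|=247.7012
9. canonical 7-gon: [(12.7354, 33.4171) (26.9979, 13.6863) (31.1659, 13.9044) (35.2561, 15.5031) (36.1258, 16.8946) (37.6084, 21.9167) (34.2538, 27.9664)]
10. shoelace: 247.7012

Area of P7's cell: 247.7012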